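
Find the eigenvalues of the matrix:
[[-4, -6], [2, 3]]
λ = -1 and λ = 0

Characteristic equation: det(A - λI) = 0
λ² - (trace)λ + (det) = 0
λ² - (-1)λ + (0) = 0
λ² + 1λ + 0 = 0
Solving: λ = -1, 0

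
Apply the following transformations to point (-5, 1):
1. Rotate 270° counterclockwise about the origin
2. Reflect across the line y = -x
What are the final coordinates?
(-5, -1)

Step 1: Rotate 270° → (1, 5)
Step 2: Reflect across the line y = -x → (-5, -1)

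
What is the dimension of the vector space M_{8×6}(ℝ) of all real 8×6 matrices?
Dimension = 48

A real 8×6 matrix is determined by its 8·6 = 48 independent entries.
A standard basis is {E_ij : 1 ≤ i ≤ 8, 1 ≤ j ≤ 6}, where E_ij has a 1 in position (i, j) and 0 elsewhere — there are 48 such matrices, and they are linearly independent and span M_{8×6}(ℝ).
Therefore dim(M_{8×6}(ℝ)) = 48.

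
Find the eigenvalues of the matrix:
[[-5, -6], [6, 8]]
λ = -1 and λ = 4

Characteristic equation: det(A - λI) = 0
λ² - (trace)λ + (det) = 0
λ² - (3)λ + (-4) = 0
λ² - 3λ - 4 = 0
Solving: λ = -1, 4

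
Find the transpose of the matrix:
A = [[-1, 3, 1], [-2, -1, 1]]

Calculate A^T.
[[-1, -2], [3, -1], [1, 1]]

The transpose sends entry (i,j) to (j,i); rows become columns.
Row 0 of A: [-1, 3, 1] -> column 0 of A^T.
Row 1 of A: [-2, -1, 1] -> column 1 of A^T.
A^T = [[-1, -2], [3, -1], [1, 1]]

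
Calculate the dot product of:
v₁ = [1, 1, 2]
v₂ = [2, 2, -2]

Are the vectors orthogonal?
0, Yes

The dot product is the sum of products of corresponding components.
v₁·v₂ = (1)*(2) + (1)*(2) + (2)*(-2) = 2 + 2 - 4 = 0.
Two vectors are orthogonal iff their dot product is 0; here the dot product is 0, so the vectors are orthogonal.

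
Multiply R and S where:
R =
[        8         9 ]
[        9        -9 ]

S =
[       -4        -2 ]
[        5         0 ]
RS =
[       13       -16 ]
[      -81       -18 ]

Matrix multiplication: (RS)[i][j] = sum over k of R[i][k] * S[k][j].
  (RS)[0][0] = (8)*(-4) + (9)*(5) = 13
  (RS)[0][1] = (8)*(-2) + (9)*(0) = -16
  (RS)[1][0] = (9)*(-4) + (-9)*(5) = -81
  (RS)[1][1] = (9)*(-2) + (-9)*(0) = -18
RS =
[       13       -16 ]
[      -81       -18 ]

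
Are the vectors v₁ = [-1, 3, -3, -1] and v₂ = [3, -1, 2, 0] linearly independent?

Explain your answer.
Yes, linearly independent

Two vectors are linearly dependent iff one is a scalar multiple of the other.
No single scalar k satisfies v₂ = k·v₁ (the ratios of corresponding entries disagree), so v₁ and v₂ are linearly independent.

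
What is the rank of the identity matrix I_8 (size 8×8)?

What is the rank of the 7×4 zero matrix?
rank(I_8) = 8, rank(0) = 0

The identity I_8 has 8 columns that are the standard basis vectors e_1, …, e_8. These are linearly independent, so all 8 columns are pivots and rank(I_8) = 8.
The 7×4 zero matrix has every entry zero, so every row is the zero row and there are no pivots; rank(0) = 0.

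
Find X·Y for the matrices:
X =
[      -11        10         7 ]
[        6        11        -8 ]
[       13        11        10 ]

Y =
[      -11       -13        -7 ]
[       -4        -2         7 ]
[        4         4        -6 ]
XY =
[      109       151       105 ]
[     -142      -132        83 ]
[     -147      -151       -74 ]

Matrix multiplication: (XY)[i][j] = sum over k of X[i][k] * Y[k][j].
  (XY)[0][0] = (-11)*(-11) + (10)*(-4) + (7)*(4) = 109
  (XY)[0][1] = (-11)*(-13) + (10)*(-2) + (7)*(4) = 151
  (XY)[0][2] = (-11)*(-7) + (10)*(7) + (7)*(-6) = 105
  (XY)[1][0] = (6)*(-11) + (11)*(-4) + (-8)*(4) = -142
  (XY)[1][1] = (6)*(-13) + (11)*(-2) + (-8)*(4) = -132
  (XY)[1][2] = (6)*(-7) + (11)*(7) + (-8)*(-6) = 83
  (XY)[2][0] = (13)*(-11) + (11)*(-4) + (10)*(4) = -147
  (XY)[2][1] = (13)*(-13) + (11)*(-2) + (10)*(4) = -151
  (XY)[2][2] = (13)*(-7) + (11)*(7) + (10)*(-6) = -74
XY =
[      109       151       105 ]
[     -142      -132        83 ]
[     -147      -151       -74 ]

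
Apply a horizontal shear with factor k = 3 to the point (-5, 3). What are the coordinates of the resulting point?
(4, 3)

Shear matrix for horizontal shear with factor k = 3:
[[1, 3], [0, 1]]
Result: (-5, 3) → (4, 3)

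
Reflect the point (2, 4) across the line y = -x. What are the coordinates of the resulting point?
(-4, -2)

Reflection across line y = -x: (2, 4) → (-4, -2)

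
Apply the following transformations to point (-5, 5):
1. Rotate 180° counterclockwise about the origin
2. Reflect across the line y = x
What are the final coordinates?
(-5, 5)

Step 1: Rotate 180° → (5, -5)
Step 2: Reflect across the line y = x → (-5, 5)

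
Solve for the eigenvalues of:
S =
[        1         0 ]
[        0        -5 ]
λ = -5, 1

Solve det(S - λI) = 0. For a 2×2 matrix the characteristic equation is λ² - (trace)λ + det = 0.
trace(S) = a + d = 1 - 5 = -4.
det(S) = a*d - b*c = (1)*(-5) - (0)*(0) = -5 - 0 = -5.
Characteristic equation: λ² - (-4)λ + (-5) = 0.
Discriminant = (-4)² - 4*(-5) = 16 + 20 = 36.
λ = (-4 ± √36) / 2 = (-4 ± 6) / 2 = -5, 1.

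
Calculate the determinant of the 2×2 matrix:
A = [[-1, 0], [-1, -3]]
3

For A = [[a, b], [c, d]], det(A) = a*d - b*c.
det(A) = (-1)*(-3) - (0)*(-1) = 3 - 0 = 3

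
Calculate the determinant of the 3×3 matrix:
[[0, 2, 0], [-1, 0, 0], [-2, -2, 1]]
2

Expansion along first row:
det = 0·det([[0,0],[-2,1]]) - 2·det([[-1,0],[-2,1]]) + 0·det([[-1,0],[-2,-2]])
    = 0·(0·1 - 0·-2) - 2·(-1·1 - 0·-2) + 0·(-1·-2 - 0·-2)
    = 0·0 - 2·-1 + 0·2
    = 0 + 2 + 0 = 2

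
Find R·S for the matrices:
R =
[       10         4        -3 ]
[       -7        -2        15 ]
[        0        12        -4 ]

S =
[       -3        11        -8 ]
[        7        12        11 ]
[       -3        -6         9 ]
RS =
[        7       176       -63 ]
[      -38      -191       169 ]
[       96       168        96 ]

Matrix multiplication: (RS)[i][j] = sum over k of R[i][k] * S[k][j].
  (RS)[0][0] = (10)*(-3) + (4)*(7) + (-3)*(-3) = 7
  (RS)[0][1] = (10)*(11) + (4)*(12) + (-3)*(-6) = 176
  (RS)[0][2] = (10)*(-8) + (4)*(11) + (-3)*(9) = -63
  (RS)[1][0] = (-7)*(-3) + (-2)*(7) + (15)*(-3) = -38
  (RS)[1][1] = (-7)*(11) + (-2)*(12) + (15)*(-6) = -191
  (RS)[1][2] = (-7)*(-8) + (-2)*(11) + (15)*(9) = 169
  (RS)[2][0] = (0)*(-3) + (12)*(7) + (-4)*(-3) = 96
  (RS)[2][1] = (0)*(11) + (12)*(12) + (-4)*(-6) = 168
  (RS)[2][2] = (0)*(-8) + (12)*(11) + (-4)*(9) = 96
RS =
[        7       176       -63 ]
[      -38      -191       169 ]
[       96       168        96 ]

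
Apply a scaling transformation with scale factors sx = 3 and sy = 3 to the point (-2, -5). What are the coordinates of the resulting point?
(-6, -15)

Scaling matrix:
[[3, 0], [0, 3]]
Result: (-2 × 3, -5 × 3) = (-6, -15)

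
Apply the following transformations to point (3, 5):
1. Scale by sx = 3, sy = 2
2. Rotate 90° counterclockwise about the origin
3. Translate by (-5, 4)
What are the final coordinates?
(-15, 13)

Step 1: Scale → (9, 10)
Step 2: Rotate 90° → (-10, 9)
Step 3: Translate → (-15, 13)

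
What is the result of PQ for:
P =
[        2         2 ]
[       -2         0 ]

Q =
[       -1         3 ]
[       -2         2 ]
PQ =
[       -6        10 ]
[        2        -6 ]

Matrix multiplication: (PQ)[i][j] = sum over k of P[i][k] * Q[k][j].
  (PQ)[0][0] = (2)*(-1) + (2)*(-2) = -6
  (PQ)[0][1] = (2)*(3) + (2)*(2) = 10
  (PQ)[1][0] = (-2)*(-1) + (0)*(-2) = 2
  (PQ)[1][1] = (-2)*(3) + (0)*(2) = -6
PQ =
[       -6        10 ]
[        2        -6 ]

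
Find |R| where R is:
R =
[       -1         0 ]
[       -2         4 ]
det(R) = -4

For a 2×2 matrix [[a, b], [c, d]], det = a*d - b*c.
det(R) = (-1)*(4) - (0)*(-2) = -4 - 0 = -4.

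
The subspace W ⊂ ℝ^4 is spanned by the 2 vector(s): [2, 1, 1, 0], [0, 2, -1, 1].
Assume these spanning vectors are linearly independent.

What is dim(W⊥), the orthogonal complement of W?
dim(W⊥) = 2

For any subspace W of ℝ^n, dim(W) + dim(W⊥) = n (the whole-space dimension).
Here the given 2 vectors are linearly independent, so dim(W) = 2.
Thus dim(W⊥) = n - dim(W) = 4 - 2 = 2.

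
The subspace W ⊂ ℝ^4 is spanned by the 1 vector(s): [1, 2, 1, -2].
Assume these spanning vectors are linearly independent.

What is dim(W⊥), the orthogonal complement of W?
dim(W⊥) = 3

For any subspace W of ℝ^n, dim(W) + dim(W⊥) = n (the whole-space dimension).
Here the given 1 vectors are linearly independent, so dim(W) = 1.
Thus dim(W⊥) = n - dim(W) = 4 - 1 = 3.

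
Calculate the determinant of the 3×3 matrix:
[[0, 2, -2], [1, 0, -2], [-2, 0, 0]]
8

Expansion along first row:
det = 0·det([[0,-2],[0,0]]) - 2·det([[1,-2],[-2,0]]) + -2·det([[1,0],[-2,0]])
    = 0·(0·0 - -2·0) - 2·(1·0 - -2·-2) + -2·(1·0 - 0·-2)
    = 0·0 - 2·-4 + -2·0
    = 0 + 8 + 0 = 8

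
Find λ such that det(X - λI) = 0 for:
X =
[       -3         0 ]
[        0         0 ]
λ = -3, 0

Solve det(X - λI) = 0. For a 2×2 matrix the characteristic equation is λ² - (trace)λ + det = 0.
trace(X) = a + d = -3 + 0 = -3.
det(X) = a*d - b*c = (-3)*(0) - (0)*(0) = 0 - 0 = 0.
Characteristic equation: λ² - (-3)λ + (0) = 0.
Discriminant = (-3)² - 4*(0) = 9 - 0 = 9.
λ = (-3 ± √9) / 2 = (-3 ± 3) / 2 = -3, 0.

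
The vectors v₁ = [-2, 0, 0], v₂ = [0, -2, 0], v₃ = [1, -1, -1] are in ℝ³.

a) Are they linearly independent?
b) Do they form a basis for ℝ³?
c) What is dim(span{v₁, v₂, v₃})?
Yes independent, yes basis, dim = 3

Stack v₁, v₂, v₃ as rows of a 3×3 matrix.
[[-2, 0, 0]; [0, -2, 0]; [1, -1, -1]] is already lower triangular with nonzero diagonal entries (-2, -2, -1), so its determinant is the product of the diagonal entries, det = (-2)·(-2)·(-1) = -4 ≠ 0, and the rows are linearly independent.
Three linearly independent vectors in ℝ³ form a basis for ℝ³, so dim(span{v₁,v₂,v₃}) = 3.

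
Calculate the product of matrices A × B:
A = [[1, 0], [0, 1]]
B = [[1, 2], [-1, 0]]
[[1, 2], [-1, 0]]

Matrix multiplication:
C[0][0] = 1×1 + 0×-1 = 1
C[0][1] = 1×2 + 0×0 = 2
C[1][0] = 0×1 + 1×-1 = -1
C[1][1] = 0×2 + 1×0 = 0
Result: [[1, 2], [-1, 0]]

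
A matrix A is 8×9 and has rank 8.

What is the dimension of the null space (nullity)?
1

The rank-nullity theorem for an m×n matrix states:
rank(A) + nullity(A) = n (the number of columns).
Here n = 9 and rank(A) = 8, so nullity(A) = 9 - 8 = 1.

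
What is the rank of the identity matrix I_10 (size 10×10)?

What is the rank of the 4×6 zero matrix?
rank(I_10) = 10, rank(0) = 0

The identity I_10 has 10 columns that are the standard basis vectors e_1, …, e_10. These are linearly independent, so all 10 columns are pivots and rank(I_10) = 10.
The 4×6 zero matrix has every entry zero, so every row is the zero row and there are no pivots; rank(0) = 0.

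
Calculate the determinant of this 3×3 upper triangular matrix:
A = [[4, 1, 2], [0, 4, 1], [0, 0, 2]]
32

The determinant of a triangular matrix is the product of its diagonal entries (the off-diagonal entries above the diagonal do not affect it).
det(A) = (4) * (4) * (2) = 32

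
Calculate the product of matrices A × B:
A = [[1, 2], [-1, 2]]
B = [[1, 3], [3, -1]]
[[7, 1], [5, -5]]

Matrix multiplication:
C[0][0] = 1×1 + 2×3 = 7
C[0][1] = 1×3 + 2×-1 = 1
C[1][0] = -1×1 + 2×3 = 5
C[1][1] = -1×3 + 2×-1 = -5
Result: [[7, 1], [5, -5]]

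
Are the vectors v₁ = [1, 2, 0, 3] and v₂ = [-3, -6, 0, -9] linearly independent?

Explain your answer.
No, linearly dependent (v₂ = -3·v₁)

Check whether there is a scalar k with v₂ = k·v₁.
Comparing components, k = -3 satisfies -3·[1, 2, 0, 3] = [-3, -6, 0, -9].
Since v₂ is a scalar multiple of v₁, the two vectors are linearly dependent.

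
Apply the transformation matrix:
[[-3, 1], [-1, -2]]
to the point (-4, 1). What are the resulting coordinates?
(13, 2)

Matrix multiplication:
[[-3, 1], [-1, -2]] × [-4, 1]ᵀ
= [-3×-4 + 1×1, -1×-4 + -2×1]ᵀ
= [13.0000, 2.0000]ᵀ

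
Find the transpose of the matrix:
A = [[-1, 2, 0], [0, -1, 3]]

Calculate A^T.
[[-1, 0], [2, -1], [0, 3]]

The transpose sends entry (i,j) to (j,i); rows become columns.
Row 0 of A: [-1, 2, 0] -> column 0 of A^T.
Row 1 of A: [0, -1, 3] -> column 1 of A^T.
A^T = [[-1, 0], [2, -1], [0, 3]]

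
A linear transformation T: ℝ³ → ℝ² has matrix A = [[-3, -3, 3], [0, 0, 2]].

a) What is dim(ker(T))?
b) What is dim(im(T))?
dim(ker) = 1, dim(im) = 2

The two rows are not scalar multiples of one another (no single k satisfies row 2 = k × row 1), so they are linearly independent.
Thus rank(A) = 2.
dim(im(T)) = rank(A) = 2.
By the rank-nullity theorem applied to T: ℝ³ → ℝ², rank(A) + nullity(A) = 3 (the domain dimension), so dim(ker(T)) = 3 - 2 = 1.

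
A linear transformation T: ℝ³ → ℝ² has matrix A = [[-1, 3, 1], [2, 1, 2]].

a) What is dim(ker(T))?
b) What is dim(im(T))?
dim(ker) = 1, dim(im) = 2

The two rows are not scalar multiples of one another (no single k satisfies row 2 = k × row 1), so they are linearly independent.
Thus rank(A) = 2.
dim(im(T)) = rank(A) = 2.
By the rank-nullity theorem applied to T: ℝ³ → ℝ², rank(A) + nullity(A) = 3 (the domain dimension), so dim(ker(T)) = 3 - 2 = 1.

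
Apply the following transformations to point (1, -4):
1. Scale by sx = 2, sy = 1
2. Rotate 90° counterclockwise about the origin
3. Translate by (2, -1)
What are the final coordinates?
(6, 1)

Step 1: Scale → (2, -4)
Step 2: Rotate 90° → (4, 2)
Step 3: Translate → (6, 1)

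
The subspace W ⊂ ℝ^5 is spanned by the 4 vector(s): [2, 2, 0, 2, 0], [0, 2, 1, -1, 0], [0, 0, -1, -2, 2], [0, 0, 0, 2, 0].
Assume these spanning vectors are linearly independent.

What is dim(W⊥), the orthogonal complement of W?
dim(W⊥) = 1

For any subspace W of ℝ^n, dim(W) + dim(W⊥) = n (the whole-space dimension).
Here the given 4 vectors are linearly independent, so dim(W) = 4.
Thus dim(W⊥) = n - dim(W) = 5 - 4 = 1.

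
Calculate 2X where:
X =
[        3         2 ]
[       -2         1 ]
2X =
[        6         4 ]
[       -4         2 ]

Scalar multiplication is elementwise: (2X)[i][j] = 2 * X[i][j].
  (2X)[0][0] = 2 * (3) = 6
  (2X)[0][1] = 2 * (2) = 4
  (2X)[1][0] = 2 * (-2) = -4
  (2X)[1][1] = 2 * (1) = 2
2X =
[        6         4 ]
[       -4         2 ]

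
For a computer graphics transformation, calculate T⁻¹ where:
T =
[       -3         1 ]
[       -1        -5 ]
det(T) = 16
T⁻¹ =
[    -5/16     -1/16 ]
[     1/16     -3/16 ]

For a 2×2 matrix T = [[a, b], [c, d]] with det(T) ≠ 0, T⁻¹ = (1/det(T)) * [[d, -b], [-c, a]].
det(T) = (-3)*(-5) - (1)*(-1) = 15 + 1 = 16.
T⁻¹ = (1/16) * [[-5, -1], [1, -3]].
Dividing each entry by 16 and reducing:
T⁻¹ =
[    -5/16     -1/16 ]
[     1/16     -3/16 ]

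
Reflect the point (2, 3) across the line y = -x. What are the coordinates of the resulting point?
(-3, -2)

Reflection across line y = -x: (2, 3) → (-3, -2)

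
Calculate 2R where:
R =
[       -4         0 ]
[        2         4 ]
2R =
[       -8         0 ]
[        4         8 ]

Scalar multiplication is elementwise: (2R)[i][j] = 2 * R[i][j].
  (2R)[0][0] = 2 * (-4) = -8
  (2R)[0][1] = 2 * (0) = 0
  (2R)[1][0] = 2 * (2) = 4
  (2R)[1][1] = 2 * (4) = 8
2R =
[       -8         0 ]
[        4         8 ]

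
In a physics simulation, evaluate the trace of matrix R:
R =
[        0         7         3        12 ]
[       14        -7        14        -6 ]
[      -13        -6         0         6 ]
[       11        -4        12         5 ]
tr(R) = 0 - 7 + 0 + 5 = -2

The trace of a square matrix is the sum of its diagonal entries.
Diagonal entries of R: R[0][0] = 0, R[1][1] = -7, R[2][2] = 0, R[3][3] = 5.
tr(R) = 0 - 7 + 0 + 5 = -2.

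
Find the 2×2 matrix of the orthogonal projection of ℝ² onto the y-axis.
[[0, 0], [0, 1]]

The orthogonal projection onto the line spanned by a nonzero vector u = (a, b) has matrix P = (u uᵀ) / (uᵀ u) = (1/(a² + b²)) · [[a², ab], [ab, b²]].
Here u = (0, 1), so a² + b² = 0 + 1 = 1.
P = (1/1) · [[0, 0], [0, 1]] = [[0, 0], [0, 1]].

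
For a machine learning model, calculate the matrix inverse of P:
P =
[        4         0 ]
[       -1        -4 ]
det(P) = -16
P⁻¹ =
[      1/4         0 ]
[    -1/16      -1/4 ]

For a 2×2 matrix P = [[a, b], [c, d]] with det(P) ≠ 0, P⁻¹ = (1/det(P)) * [[d, -b], [-c, a]].
det(P) = (4)*(-4) - (0)*(-1) = -16 - 0 = -16.
P⁻¹ = (1/-16) * [[-4, 0], [1, 4]].
Dividing each entry by -16 and reducing:
P⁻¹ =
[      1/4         0 ]
[    -1/16      -1/4 ]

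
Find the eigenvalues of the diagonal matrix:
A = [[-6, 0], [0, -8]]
λ₁ = -6, λ₂ = -8

The characteristic polynomial of A is det(A - λI) = (-6 - λ)(-8 - λ) = 0.
The roots are λ = -6 and λ = -8, so the eigenvalues are the diagonal entries.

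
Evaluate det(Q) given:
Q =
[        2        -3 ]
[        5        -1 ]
det(Q) = 13

For a 2×2 matrix [[a, b], [c, d]], det = a*d - b*c.
det(Q) = (2)*(-1) - (-3)*(5) = -2 + 15 = 13.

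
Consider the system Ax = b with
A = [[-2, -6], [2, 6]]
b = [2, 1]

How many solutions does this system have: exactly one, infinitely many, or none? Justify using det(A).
No solution

det(A) = (-2)*(6) - (-6)*(2) = 0, so A is singular.
The column space of A is span(column 1) = span([-2, 2]).
b = [2, 1] is not a scalar multiple of column 1, so b ∉ column space and the system is inconsistent — no solution.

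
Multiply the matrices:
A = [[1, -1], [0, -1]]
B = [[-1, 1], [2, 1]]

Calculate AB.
[[-3, 0], [-2, -1]]

Each entry (i,j) of AB = sum over k of A[i][k]*B[k][j].
(AB)[0][0] = (1)*(-1) + (-1)*(2) = -3
(AB)[0][1] = (1)*(1) + (-1)*(1) = 0
(AB)[1][0] = (0)*(-1) + (-1)*(2) = -2
(AB)[1][1] = (0)*(1) + (-1)*(1) = -1
AB = [[-3, 0], [-2, -1]]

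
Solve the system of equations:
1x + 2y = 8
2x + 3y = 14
x = 4, y = 2

Use elimination (row reduction):
Equation 1: 1x + 2y = 8.
Equation 2: 2x + 3y = 14.
Multiply Eq1 by 2 and Eq2 by 1: 2x + 4y = 16;  2x + 3y = 14.
Subtract: (-1)y = -2, so y = 2.
Back-substitute into Eq1: 1x + 2*(2) = 8, so x = 4.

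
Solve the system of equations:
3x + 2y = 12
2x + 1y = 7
x = 2, y = 3

Use elimination (row reduction):
Equation 1: 3x + 2y = 12.
Equation 2: 2x + 1y = 7.
Multiply Eq1 by 2 and Eq2 by 3: 6x + 4y = 24;  6x + 3y = 21.
Subtract: (-1)y = -3, so y = 3.
Back-substitute into Eq1: 3x + 2*(3) = 12, so x = 2.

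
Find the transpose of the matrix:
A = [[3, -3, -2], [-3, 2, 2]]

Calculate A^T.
[[3, -3], [-3, 2], [-2, 2]]

The transpose sends entry (i,j) to (j,i); rows become columns.
Row 0 of A: [3, -3, -2] -> column 0 of A^T.
Row 1 of A: [-3, 2, 2] -> column 1 of A^T.
A^T = [[3, -3], [-3, 2], [-2, 2]]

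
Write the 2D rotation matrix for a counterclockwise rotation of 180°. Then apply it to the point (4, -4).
R = [[-1, 0], [0, -1]]; R·(4, -4) = (-4, 4)

Rotation matrix formula: R(θ) = [[cos θ, -sin θ], [sin θ, cos θ]]
For θ = 180°:
cos(180°) = -1
sin(180°) = 0
R = [[-1, 0], [0, -1]]
Apply to (4, -4): [-1·4 + (0)·-4, 0·4 + -1·-4] = (-4, 4)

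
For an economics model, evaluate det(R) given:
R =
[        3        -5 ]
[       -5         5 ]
det(R) = -10

For a 2×2 matrix [[a, b], [c, d]], det = a*d - b*c.
det(R) = (3)*(5) - (-5)*(-5) = 15 - 25 = -10.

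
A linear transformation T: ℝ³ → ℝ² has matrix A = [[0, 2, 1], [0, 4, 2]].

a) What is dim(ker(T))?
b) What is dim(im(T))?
dim(ker) = 2, dim(im) = 1

Observe that row 2 = 2 × row 1 (so the rows are linearly dependent).
Thus rank(A) = 1 (only one linearly independent row).
dim(im(T)) = rank(A) = 1.
By the rank-nullity theorem applied to T: ℝ³ → ℝ², rank(A) + nullity(A) = 3 (the domain dimension), so dim(ker(T)) = 3 - 1 = 2.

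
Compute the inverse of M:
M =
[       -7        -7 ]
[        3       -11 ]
det(M) = 98
M⁻¹ =
[   -11/98      1/14 ]
[    -3/98     -1/14 ]

For a 2×2 matrix M = [[a, b], [c, d]] with det(M) ≠ 0, M⁻¹ = (1/det(M)) * [[d, -b], [-c, a]].
det(M) = (-7)*(-11) - (-7)*(3) = 77 + 21 = 98.
M⁻¹ = (1/98) * [[-11, 7], [-3, -7]].
Dividing each entry by 98 and reducing:
M⁻¹ =
[   -11/98      1/14 ]
[    -3/98     -1/14 ]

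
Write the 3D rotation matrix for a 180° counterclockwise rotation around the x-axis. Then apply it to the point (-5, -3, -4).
R = [[1, 0, 0], [0, -1, 0], [0, 0, -1]]; R·(-5, -3, -4) = (-5, 3, 4)

Rotation matrix for 180° around x-axis:
cos(180°) = -1, sin(180°) = 0
R = [[1, 0, 0], [0, -1, 0], [0, 0, -1]]
Apply to (-5, -3, -4): R·[-5, -3, -4]ᵀ = (-5, 3, 4)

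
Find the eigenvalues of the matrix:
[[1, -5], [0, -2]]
λ = -2 and λ = 1

Characteristic equation: det(A - λI) = 0
λ² - (trace)λ + (det) = 0
λ² - (-1)λ + (-2) = 0
λ² + 1λ - 2 = 0
Solving: λ = -2, 1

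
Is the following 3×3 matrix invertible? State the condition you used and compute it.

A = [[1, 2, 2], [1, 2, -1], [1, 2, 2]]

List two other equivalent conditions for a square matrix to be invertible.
No, not invertible; det(A) = 0 (two rows are equal, so the rows are linearly dependent). Equivalent conditions (failing for this A): rank(A) < 3; Ax = 0 has non-trivial solutions; 0 is an eigenvalue; the columns are linearly dependent.

To check invertibility, compute det(A).
In this matrix, row 0 and the last row are identical, so one row is a scalar multiple of another and the rows are linearly dependent.
A matrix with linearly dependent rows has det = 0 and is not invertible.
Equivalent failed conditions:
- rank(A) < 3.
- Ax = 0 has non-trivial solutions.
- 0 is an eigenvalue.
- The columns are linearly dependent.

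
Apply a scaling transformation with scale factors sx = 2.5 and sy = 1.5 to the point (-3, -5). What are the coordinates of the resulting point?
(-7.5, -7.5)

Scaling matrix:
[[2.50, 0], [0, 1.50]]
Result: (-3 × 2.5, -5 × 1.5) = (-7.5, -7.5)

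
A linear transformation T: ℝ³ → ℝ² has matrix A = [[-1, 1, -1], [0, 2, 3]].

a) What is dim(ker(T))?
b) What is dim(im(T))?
dim(ker) = 1, dim(im) = 2

The two rows are not scalar multiples of one another (no single k satisfies row 2 = k × row 1), so they are linearly independent.
Thus rank(A) = 2.
dim(im(T)) = rank(A) = 2.
By the rank-nullity theorem applied to T: ℝ³ → ℝ², rank(A) + nullity(A) = 3 (the domain dimension), so dim(ker(T)) = 3 - 2 = 1.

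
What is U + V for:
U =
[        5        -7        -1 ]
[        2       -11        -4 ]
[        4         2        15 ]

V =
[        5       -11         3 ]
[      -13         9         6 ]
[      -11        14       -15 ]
U + V =
[       10       -18         2 ]
[      -11        -2         2 ]
[       -7        16         0 ]

Matrix addition is elementwise: (U+V)[i][j] = U[i][j] + V[i][j].
  (U+V)[0][0] = (5) + (5) = 10
  (U+V)[0][1] = (-7) + (-11) = -18
  (U+V)[0][2] = (-1) + (3) = 2
  (U+V)[1][0] = (2) + (-13) = -11
  (U+V)[1][1] = (-11) + (9) = -2
  (U+V)[1][2] = (-4) + (6) = 2
  (U+V)[2][0] = (4) + (-11) = -7
  (U+V)[2][1] = (2) + (14) = 16
  (U+V)[2][2] = (15) + (-15) = 0
U + V =
[       10       -18         2 ]
[      -11        -2         2 ]
[       -7        16         0 ]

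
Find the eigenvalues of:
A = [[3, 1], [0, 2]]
λ = 2, 3

Solve det(A - λI) = 0. For a 2×2 matrix this is λ² - (trace)λ + det = 0.
trace(A) = 3 + 2 = 5.
det(A) = (3)*(2) - (1)*(0) = 6 - 0 = 6.
Characteristic equation: λ² - (5)λ + (6) = 0.
Discriminant: (5)² - 4*(6) = 25 - 24 = 1.
Roots: λ = (5 ± √1) / 2 = 2, 3.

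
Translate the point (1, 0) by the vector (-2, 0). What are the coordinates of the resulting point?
(-1, 0)

Translation by (-2, 0):
x' = 1 + -2 = -1
y' = 0 + 0 = 0
Homogeneous matrix: [[1, 0, -2], [0, 1, 0], [0, 0, 1]]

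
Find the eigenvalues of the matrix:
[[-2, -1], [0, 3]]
λ = -2 and λ = 3

Characteristic equation: det(A - λI) = 0
λ² - (trace)λ + (det) = 0
λ² - (1)λ + (-6) = 0
λ² - 1λ - 6 = 0
Solving: λ = -2, 3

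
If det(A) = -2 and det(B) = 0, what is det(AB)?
0

Use the multiplicative property of determinants: det(AB) = det(A)*det(B).
det(AB) = (-2)*(0) = 0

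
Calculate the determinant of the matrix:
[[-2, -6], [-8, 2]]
-52

For a 2×2 matrix [[a, b], [c, d]], det = ad - bc
det = (-2)(2) - (-6)(-8) = -4 - 48 = -52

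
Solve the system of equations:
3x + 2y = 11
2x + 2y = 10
x = 1, y = 4

Use elimination (row reduction):
Equation 1: 3x + 2y = 11.
Equation 2: 2x + 2y = 10.
Multiply Eq1 by 2 and Eq2 by 3: 6x + 4y = 22;  6x + 6y = 30.
Subtract: (2)y = 8, so y = 4.
Back-substitute into Eq1: 3x + 2*(4) = 11, so x = 1.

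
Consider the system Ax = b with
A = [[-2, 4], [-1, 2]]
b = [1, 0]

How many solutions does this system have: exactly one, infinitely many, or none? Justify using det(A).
No solution

det(A) = (-2)*(2) - (4)*(-1) = 0, so A is singular.
The column space of A is span(column 1) = span([-2, -1]).
b = [1, 0] is not a scalar multiple of column 1, so b ∉ column space and the system is inconsistent — no solution.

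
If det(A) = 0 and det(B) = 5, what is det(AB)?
0

Use the multiplicative property of determinants: det(AB) = det(A)*det(B).
det(AB) = (0)*(5) = 0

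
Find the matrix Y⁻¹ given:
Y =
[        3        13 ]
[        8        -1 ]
det(Y) = -107
Y⁻¹ =
[    1/107    13/107 ]
[    8/107    -3/107 ]

For a 2×2 matrix Y = [[a, b], [c, d]] with det(Y) ≠ 0, Y⁻¹ = (1/det(Y)) * [[d, -b], [-c, a]].
det(Y) = (3)*(-1) - (13)*(8) = -3 - 104 = -107.
Y⁻¹ = (1/-107) * [[-1, -13], [-8, 3]].
Dividing each entry by -107 and reducing:
Y⁻¹ =
[    1/107    13/107 ]
[    8/107    -3/107 ]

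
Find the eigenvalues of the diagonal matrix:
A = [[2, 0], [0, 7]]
λ₁ = 2, λ₂ = 7

The characteristic polynomial of A is det(A - λI) = (2 - λ)(7 - λ) = 0.
The roots are λ = 2 and λ = 7, so the eigenvalues are the diagonal entries.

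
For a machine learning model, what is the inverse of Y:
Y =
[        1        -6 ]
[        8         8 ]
det(Y) = 56
Y⁻¹ =
[      1/7      3/28 ]
[     -1/7      1/56 ]

For a 2×2 matrix Y = [[a, b], [c, d]] with det(Y) ≠ 0, Y⁻¹ = (1/det(Y)) * [[d, -b], [-c, a]].
det(Y) = (1)*(8) - (-6)*(8) = 8 + 48 = 56.
Y⁻¹ = (1/56) * [[8, 6], [-8, 1]].
Dividing each entry by 56 and reducing:
Y⁻¹ =
[      1/7      3/28 ]
[     -1/7      1/56 ]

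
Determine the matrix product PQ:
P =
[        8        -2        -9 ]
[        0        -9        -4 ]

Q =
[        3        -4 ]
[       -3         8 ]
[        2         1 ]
PQ =
[       12       -57 ]
[       19       -76 ]

Matrix multiplication: (PQ)[i][j] = sum over k of P[i][k] * Q[k][j].
  (PQ)[0][0] = (8)*(3) + (-2)*(-3) + (-9)*(2) = 12
  (PQ)[0][1] = (8)*(-4) + (-2)*(8) + (-9)*(1) = -57
  (PQ)[1][0] = (0)*(3) + (-9)*(-3) + (-4)*(2) = 19
  (PQ)[1][1] = (0)*(-4) + (-9)*(8) + (-4)*(1) = -76
PQ =
[       12       -57 ]
[       19       -76 ]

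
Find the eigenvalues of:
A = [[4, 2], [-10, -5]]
λ = -1, 0

Solve det(A - λI) = 0. For a 2×2 matrix this is λ² - (trace)λ + det = 0.
trace(A) = 4 - 5 = -1.
det(A) = (4)*(-5) - (2)*(-10) = -20 + 20 = 0.
Characteristic equation: λ² - (-1)λ + (0) = 0.
Discriminant: (-1)² - 4*(0) = 1 - 0 = 1.
Roots: λ = (-1 ± √1) / 2 = -1, 0.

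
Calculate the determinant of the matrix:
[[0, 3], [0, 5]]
0

For a 2×2 matrix [[a, b], [c, d]], det = ad - bc
det = (0)(5) - (3)(0) = 0 - 0 = 0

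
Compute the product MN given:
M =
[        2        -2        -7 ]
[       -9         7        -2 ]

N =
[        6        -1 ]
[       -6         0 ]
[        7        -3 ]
MN =
[      -25        19 ]
[     -110        15 ]

Matrix multiplication: (MN)[i][j] = sum over k of M[i][k] * N[k][j].
  (MN)[0][0] = (2)*(6) + (-2)*(-6) + (-7)*(7) = -25
  (MN)[0][1] = (2)*(-1) + (-2)*(0) + (-7)*(-3) = 19
  (MN)[1][0] = (-9)*(6) + (7)*(-6) + (-2)*(7) = -110
  (MN)[1][1] = (-9)*(-1) + (7)*(0) + (-2)*(-3) = 15
MN =
[      -25        19 ]
[     -110        15 ]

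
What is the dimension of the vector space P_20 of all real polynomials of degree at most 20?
Dimension = 21

A polynomial of degree at most 20 can be written as a₀ + a₁x + a₂x² + … + a_20x^20, with 21 free coefficients a₀, …, a_20.
The set {1, x, x², …, x^20} is a basis: it spans P_20 (every such polynomial is a linear combination of these) and is linearly independent (a polynomial is zero iff all its coefficients are zero).
Therefore dim(P_20) = 20 + 1 = 21.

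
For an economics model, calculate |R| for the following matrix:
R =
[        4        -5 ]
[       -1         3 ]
det(R) = 7

For a 2×2 matrix [[a, b], [c, d]], det = a*d - b*c.
det(R) = (4)*(3) - (-5)*(-1) = 12 - 5 = 7.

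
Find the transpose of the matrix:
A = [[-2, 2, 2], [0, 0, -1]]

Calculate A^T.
[[-2, 0], [2, 0], [2, -1]]

The transpose sends entry (i,j) to (j,i); rows become columns.
Row 0 of A: [-2, 2, 2] -> column 0 of A^T.
Row 1 of A: [0, 0, -1] -> column 1 of A^T.
A^T = [[-2, 0], [2, 0], [2, -1]]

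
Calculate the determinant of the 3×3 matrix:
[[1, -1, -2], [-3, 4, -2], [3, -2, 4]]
18

Expansion along first row:
det = 1·det([[4,-2],[-2,4]]) - -1·det([[-3,-2],[3,4]]) + -2·det([[-3,4],[3,-2]])
    = 1·(4·4 - -2·-2) - -1·(-3·4 - -2·3) + -2·(-3·-2 - 4·3)
    = 1·12 - -1·-6 + -2·-6
    = 12 + -6 + 12 = 18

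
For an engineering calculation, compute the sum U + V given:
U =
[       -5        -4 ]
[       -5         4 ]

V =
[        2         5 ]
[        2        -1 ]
U + V =
[       -3         1 ]
[       -3         3 ]

Matrix addition is elementwise: (U+V)[i][j] = U[i][j] + V[i][j].
  (U+V)[0][0] = (-5) + (2) = -3
  (U+V)[0][1] = (-4) + (5) = 1
  (U+V)[1][0] = (-5) + (2) = -3
  (U+V)[1][1] = (4) + (-1) = 3
U + V =
[       -3         1 ]
[       -3         3 ]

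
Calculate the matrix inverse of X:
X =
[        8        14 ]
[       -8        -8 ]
det(X) = 48
X⁻¹ =
[     -1/6     -7/24 ]
[      1/6       1/6 ]

For a 2×2 matrix X = [[a, b], [c, d]] with det(X) ≠ 0, X⁻¹ = (1/det(X)) * [[d, -b], [-c, a]].
det(X) = (8)*(-8) - (14)*(-8) = -64 + 112 = 48.
X⁻¹ = (1/48) * [[-8, -14], [8, 8]].
Dividing each entry by 48 and reducing:
X⁻¹ =
[     -1/6     -7/24 ]
[      1/6       1/6 ]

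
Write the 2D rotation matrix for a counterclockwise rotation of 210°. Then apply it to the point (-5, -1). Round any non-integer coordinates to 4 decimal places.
R = [[-√3/2, 1/2], [-1/2, -√3/2]]; R·(-5, -1) = (3.8301, 3.3660)

Rotation matrix formula: R(θ) = [[cos θ, -sin θ], [sin θ, cos θ]]
For θ = 210°:
cos(210°) = -√3/2
sin(210°) = -1/2
R = [[-√3/2, 1/2], [-1/2, -√3/2]]
Apply to (-5, -1): [-√3/2·-5 + (1/2)·-1, -1/2·-5 + -√3/2·-1] = (3.8301, 3.3660)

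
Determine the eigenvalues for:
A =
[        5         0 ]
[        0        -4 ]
λ = -4, 5

Solve det(A - λI) = 0. For a 2×2 matrix the characteristic equation is λ² - (trace)λ + det = 0.
trace(A) = a + d = 5 - 4 = 1.
det(A) = a*d - b*c = (5)*(-4) - (0)*(0) = -20 - 0 = -20.
Characteristic equation: λ² - (1)λ + (-20) = 0.
Discriminant = (1)² - 4*(-20) = 1 + 80 = 81.
λ = (1 ± √81) / 2 = (1 ± 9) / 2 = -4, 5.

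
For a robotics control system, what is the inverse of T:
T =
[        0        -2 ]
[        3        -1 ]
det(T) = 6
T⁻¹ =
[     -1/6       1/3 ]
[     -1/2         0 ]

For a 2×2 matrix T = [[a, b], [c, d]] with det(T) ≠ 0, T⁻¹ = (1/det(T)) * [[d, -b], [-c, a]].
det(T) = (0)*(-1) - (-2)*(3) = 0 + 6 = 6.
T⁻¹ = (1/6) * [[-1, 2], [-3, 0]].
Dividing each entry by 6 and reducing:
T⁻¹ =
[     -1/6       1/3 ]
[     -1/2         0 ]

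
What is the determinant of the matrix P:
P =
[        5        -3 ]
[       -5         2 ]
det(P) = -5

For a 2×2 matrix [[a, b], [c, d]], det = a*d - b*c.
det(P) = (5)*(2) - (-3)*(-5) = 10 - 15 = -5.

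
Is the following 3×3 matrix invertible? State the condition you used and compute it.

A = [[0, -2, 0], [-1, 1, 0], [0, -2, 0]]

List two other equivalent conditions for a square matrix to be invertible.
No, not invertible; det(A) = 0 (two rows are equal, so the rows are linearly dependent). Equivalent conditions (failing for this A): rank(A) < 3; Ax = 0 has non-trivial solutions; 0 is an eigenvalue; the columns are linearly dependent.

To check invertibility, compute det(A).
In this matrix, row 0 and the last row are identical, so one row is a scalar multiple of another and the rows are linearly dependent.
A matrix with linearly dependent rows has det = 0 and is not invertible.
Equivalent failed conditions:
- rank(A) < 3.
- Ax = 0 has non-trivial solutions.
- 0 is an eigenvalue.
- The columns are linearly dependent.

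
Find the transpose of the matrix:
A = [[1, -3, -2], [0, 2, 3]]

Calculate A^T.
[[1, 0], [-3, 2], [-2, 3]]

The transpose sends entry (i,j) to (j,i); rows become columns.
Row 0 of A: [1, -3, -2] -> column 0 of A^T.
Row 1 of A: [0, 2, 3] -> column 1 of A^T.
A^T = [[1, 0], [-3, 2], [-2, 3]]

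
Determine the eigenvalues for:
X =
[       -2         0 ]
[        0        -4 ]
λ = -4, -2

Solve det(X - λI) = 0. For a 2×2 matrix the characteristic equation is λ² - (trace)λ + det = 0.
trace(X) = a + d = -2 - 4 = -6.
det(X) = a*d - b*c = (-2)*(-4) - (0)*(0) = 8 - 0 = 8.
Characteristic equation: λ² - (-6)λ + (8) = 0.
Discriminant = (-6)² - 4*(8) = 36 - 32 = 4.
λ = (-6 ± √4) / 2 = (-6 ± 2) / 2 = -4, -2.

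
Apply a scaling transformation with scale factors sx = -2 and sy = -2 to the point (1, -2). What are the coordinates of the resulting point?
(-2, 4)

Scaling matrix:
[[-2, 0], [0, -2]]
Result: (1 × -2, -2 × -2) = (-2, 4)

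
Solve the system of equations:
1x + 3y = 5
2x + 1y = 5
x = 2, y = 1

Use elimination (row reduction):
Equation 1: 1x + 3y = 5.
Equation 2: 2x + 1y = 5.
Multiply Eq1 by 2 and Eq2 by 1: 2x + 6y = 10;  2x + 1y = 5.
Subtract: (-5)y = -5, so y = 1.
Back-substitute into Eq1: 1x + 3*(1) = 5, so x = 2.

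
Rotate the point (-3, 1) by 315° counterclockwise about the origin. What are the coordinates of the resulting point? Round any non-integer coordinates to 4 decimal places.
(-1.4142, 2.8284)

Rotation matrix R(θ) = [[cos θ, -sin θ], [sin θ, cos θ]]; for θ = 315°:
R = [[√2/2, √2/2], [-√2/2, √2/2]]
Result: R × [-3, 1]ᵀ = [√2/2·-3 + (√2/2)·1, -√2/2·-3 + (√2/2)·1]ᵀ = (-1.4142, 2.8284)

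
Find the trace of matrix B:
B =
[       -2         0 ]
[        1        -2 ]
tr(B) = -2 - 2 = -4

The trace of a square matrix is the sum of its diagonal entries.
Diagonal entries of B: B[0][0] = -2, B[1][1] = -2.
tr(B) = -2 - 2 = -4.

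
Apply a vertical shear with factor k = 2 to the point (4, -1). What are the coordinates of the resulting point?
(4, 7)

Shear matrix for vertical shear with factor k = 2:
[[1, 0], [2, 1]]
Result: (4, -1) → (4, 7)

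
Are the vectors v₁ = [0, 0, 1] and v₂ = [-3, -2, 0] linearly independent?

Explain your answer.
Yes, linearly independent

Two vectors are linearly dependent iff one is a scalar multiple of the other.
No single scalar k satisfies v₂ = k·v₁ (the ratios of corresponding entries disagree), so v₁ and v₂ are linearly independent.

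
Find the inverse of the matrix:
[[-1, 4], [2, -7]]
[[7, 4], [2, 1]]

For [[a,b],[c,d]], inverse = (1/det)·[[d,-b],[-c,a]]
det = -1·-7 - 4·2 = -1
Inverse = (1/-1)·[[-7, -4], [-2, -1]]
        = [[7, 4], [2, 1]]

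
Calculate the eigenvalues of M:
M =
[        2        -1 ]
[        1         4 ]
λ = 3, 3

Solve det(M - λI) = 0. For a 2×2 matrix the characteristic equation is λ² - (trace)λ + det = 0.
trace(M) = a + d = 2 + 4 = 6.
det(M) = a*d - b*c = (2)*(4) - (-1)*(1) = 8 + 1 = 9.
Characteristic equation: λ² - (6)λ + (9) = 0.
Discriminant = (6)² - 4*(9) = 36 - 36 = 0.
λ = (6 ± √0) / 2 = (6 ± 0) / 2 = 3, 3.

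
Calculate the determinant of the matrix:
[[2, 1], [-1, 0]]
1

For a 2×2 matrix [[a, b], [c, d]], det = ad - bc
det = (2)(0) - (1)(-1) = 0 - -1 = 1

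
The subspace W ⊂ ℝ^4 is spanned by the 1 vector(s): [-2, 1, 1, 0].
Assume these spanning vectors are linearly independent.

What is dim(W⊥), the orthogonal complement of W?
dim(W⊥) = 3

For any subspace W of ℝ^n, dim(W) + dim(W⊥) = n (the whole-space dimension).
Here the given 1 vectors are linearly independent, so dim(W) = 1.
Thus dim(W⊥) = n - dim(W) = 4 - 1 = 3.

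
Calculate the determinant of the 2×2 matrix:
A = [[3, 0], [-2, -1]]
-3

For A = [[a, b], [c, d]], det(A) = a*d - b*c.
det(A) = (3)*(-1) - (0)*(-2) = -3 - 0 = -3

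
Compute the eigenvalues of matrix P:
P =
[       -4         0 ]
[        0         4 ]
λ = -4, 4

Solve det(P - λI) = 0. For a 2×2 matrix the characteristic equation is λ² - (trace)λ + det = 0.
trace(P) = a + d = -4 + 4 = 0.
det(P) = a*d - b*c = (-4)*(4) - (0)*(0) = -16 - 0 = -16.
Characteristic equation: λ² - (0)λ + (-16) = 0.
Discriminant = (0)² - 4*(-16) = 0 + 64 = 64.
λ = (0 ± √64) / 2 = (0 ± 8) / 2 = -4, 4.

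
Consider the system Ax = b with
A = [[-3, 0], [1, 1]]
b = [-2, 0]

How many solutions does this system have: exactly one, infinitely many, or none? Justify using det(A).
Exactly one solution

Compute det(A) = (-3)*(1) - (0)*(1) = -3.
Because det(A) ≠ 0, A is invertible and Ax = b has a unique solution for every b (here x = A⁻¹ b).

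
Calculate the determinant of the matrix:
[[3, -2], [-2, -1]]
-7

For a 2×2 matrix [[a, b], [c, d]], det = ad - bc
det = (3)(-1) - (-2)(-2) = -3 - 4 = -7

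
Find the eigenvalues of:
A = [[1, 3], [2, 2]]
λ = -1, 4

Solve det(A - λI) = 0. For a 2×2 matrix this is λ² - (trace)λ + det = 0.
trace(A) = 1 + 2 = 3.
det(A) = (1)*(2) - (3)*(2) = 2 - 6 = -4.
Characteristic equation: λ² - (3)λ + (-4) = 0.
Discriminant: (3)² - 4*(-4) = 9 + 16 = 25.
Roots: λ = (3 ± √25) / 2 = -1, 4.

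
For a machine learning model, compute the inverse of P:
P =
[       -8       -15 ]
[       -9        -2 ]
det(P) = -119
P⁻¹ =
[    2/119   -15/119 ]
[   -9/119     8/119 ]

For a 2×2 matrix P = [[a, b], [c, d]] with det(P) ≠ 0, P⁻¹ = (1/det(P)) * [[d, -b], [-c, a]].
det(P) = (-8)*(-2) - (-15)*(-9) = 16 - 135 = -119.
P⁻¹ = (1/-119) * [[-2, 15], [9, -8]].
Dividing each entry by -119 and reducing:
P⁻¹ =
[    2/119   -15/119 ]
[   -9/119     8/119 ]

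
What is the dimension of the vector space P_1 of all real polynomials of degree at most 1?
Dimension = 2

A polynomial of degree at most 1 can be written as a₀ + a₁x, with 2 free coefficients a₀, a₁.
The set {1, x} is a basis: it spans P_1 (every such polynomial is a linear combination of these) and is linearly independent (a polynomial is zero iff all its coefficients are zero).
Therefore dim(P_1) = 1 + 1 = 2.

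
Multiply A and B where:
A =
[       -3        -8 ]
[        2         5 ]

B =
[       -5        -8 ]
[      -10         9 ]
AB =
[       95       -48 ]
[      -60        29 ]

Matrix multiplication: (AB)[i][j] = sum over k of A[i][k] * B[k][j].
  (AB)[0][0] = (-3)*(-5) + (-8)*(-10) = 95
  (AB)[0][1] = (-3)*(-8) + (-8)*(9) = -48
  (AB)[1][0] = (2)*(-5) + (5)*(-10) = -60
  (AB)[1][1] = (2)*(-8) + (5)*(9) = 29
AB =
[       95       -48 ]
[      -60        29 ]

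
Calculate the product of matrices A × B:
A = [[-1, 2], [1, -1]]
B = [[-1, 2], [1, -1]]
[[3, -4], [-2, 3]]

Matrix multiplication:
C[0][0] = -1×-1 + 2×1 = 3
C[0][1] = -1×2 + 2×-1 = -4
C[1][0] = 1×-1 + -1×1 = -2
C[1][1] = 1×2 + -1×-1 = 3
Result: [[3, -4], [-2, 3]]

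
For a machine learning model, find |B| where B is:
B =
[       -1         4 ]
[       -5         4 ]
det(B) = 16

For a 2×2 matrix [[a, b], [c, d]], det = a*d - b*c.
det(B) = (-1)*(4) - (4)*(-5) = -4 + 20 = 16.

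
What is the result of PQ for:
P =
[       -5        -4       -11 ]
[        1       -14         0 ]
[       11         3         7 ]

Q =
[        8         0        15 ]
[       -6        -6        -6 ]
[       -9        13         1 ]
PQ =
[       83      -119       -62 ]
[       92        84        99 ]
[        7        73       154 ]

Matrix multiplication: (PQ)[i][j] = sum over k of P[i][k] * Q[k][j].
  (PQ)[0][0] = (-5)*(8) + (-4)*(-6) + (-11)*(-9) = 83
  (PQ)[0][1] = (-5)*(0) + (-4)*(-6) + (-11)*(13) = -119
  (PQ)[0][2] = (-5)*(15) + (-4)*(-6) + (-11)*(1) = -62
  (PQ)[1][0] = (1)*(8) + (-14)*(-6) + (0)*(-9) = 92
  (PQ)[1][1] = (1)*(0) + (-14)*(-6) + (0)*(13) = 84
  (PQ)[1][2] = (1)*(15) + (-14)*(-6) + (0)*(1) = 99
  (PQ)[2][0] = (11)*(8) + (3)*(-6) + (7)*(-9) = 7
  (PQ)[2][1] = (11)*(0) + (3)*(-6) + (7)*(13) = 73
  (PQ)[2][2] = (11)*(15) + (3)*(-6) + (7)*(1) = 154
PQ =
[       83      -119       -62 ]
[       92        84        99 ]
[        7        73       154 ]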